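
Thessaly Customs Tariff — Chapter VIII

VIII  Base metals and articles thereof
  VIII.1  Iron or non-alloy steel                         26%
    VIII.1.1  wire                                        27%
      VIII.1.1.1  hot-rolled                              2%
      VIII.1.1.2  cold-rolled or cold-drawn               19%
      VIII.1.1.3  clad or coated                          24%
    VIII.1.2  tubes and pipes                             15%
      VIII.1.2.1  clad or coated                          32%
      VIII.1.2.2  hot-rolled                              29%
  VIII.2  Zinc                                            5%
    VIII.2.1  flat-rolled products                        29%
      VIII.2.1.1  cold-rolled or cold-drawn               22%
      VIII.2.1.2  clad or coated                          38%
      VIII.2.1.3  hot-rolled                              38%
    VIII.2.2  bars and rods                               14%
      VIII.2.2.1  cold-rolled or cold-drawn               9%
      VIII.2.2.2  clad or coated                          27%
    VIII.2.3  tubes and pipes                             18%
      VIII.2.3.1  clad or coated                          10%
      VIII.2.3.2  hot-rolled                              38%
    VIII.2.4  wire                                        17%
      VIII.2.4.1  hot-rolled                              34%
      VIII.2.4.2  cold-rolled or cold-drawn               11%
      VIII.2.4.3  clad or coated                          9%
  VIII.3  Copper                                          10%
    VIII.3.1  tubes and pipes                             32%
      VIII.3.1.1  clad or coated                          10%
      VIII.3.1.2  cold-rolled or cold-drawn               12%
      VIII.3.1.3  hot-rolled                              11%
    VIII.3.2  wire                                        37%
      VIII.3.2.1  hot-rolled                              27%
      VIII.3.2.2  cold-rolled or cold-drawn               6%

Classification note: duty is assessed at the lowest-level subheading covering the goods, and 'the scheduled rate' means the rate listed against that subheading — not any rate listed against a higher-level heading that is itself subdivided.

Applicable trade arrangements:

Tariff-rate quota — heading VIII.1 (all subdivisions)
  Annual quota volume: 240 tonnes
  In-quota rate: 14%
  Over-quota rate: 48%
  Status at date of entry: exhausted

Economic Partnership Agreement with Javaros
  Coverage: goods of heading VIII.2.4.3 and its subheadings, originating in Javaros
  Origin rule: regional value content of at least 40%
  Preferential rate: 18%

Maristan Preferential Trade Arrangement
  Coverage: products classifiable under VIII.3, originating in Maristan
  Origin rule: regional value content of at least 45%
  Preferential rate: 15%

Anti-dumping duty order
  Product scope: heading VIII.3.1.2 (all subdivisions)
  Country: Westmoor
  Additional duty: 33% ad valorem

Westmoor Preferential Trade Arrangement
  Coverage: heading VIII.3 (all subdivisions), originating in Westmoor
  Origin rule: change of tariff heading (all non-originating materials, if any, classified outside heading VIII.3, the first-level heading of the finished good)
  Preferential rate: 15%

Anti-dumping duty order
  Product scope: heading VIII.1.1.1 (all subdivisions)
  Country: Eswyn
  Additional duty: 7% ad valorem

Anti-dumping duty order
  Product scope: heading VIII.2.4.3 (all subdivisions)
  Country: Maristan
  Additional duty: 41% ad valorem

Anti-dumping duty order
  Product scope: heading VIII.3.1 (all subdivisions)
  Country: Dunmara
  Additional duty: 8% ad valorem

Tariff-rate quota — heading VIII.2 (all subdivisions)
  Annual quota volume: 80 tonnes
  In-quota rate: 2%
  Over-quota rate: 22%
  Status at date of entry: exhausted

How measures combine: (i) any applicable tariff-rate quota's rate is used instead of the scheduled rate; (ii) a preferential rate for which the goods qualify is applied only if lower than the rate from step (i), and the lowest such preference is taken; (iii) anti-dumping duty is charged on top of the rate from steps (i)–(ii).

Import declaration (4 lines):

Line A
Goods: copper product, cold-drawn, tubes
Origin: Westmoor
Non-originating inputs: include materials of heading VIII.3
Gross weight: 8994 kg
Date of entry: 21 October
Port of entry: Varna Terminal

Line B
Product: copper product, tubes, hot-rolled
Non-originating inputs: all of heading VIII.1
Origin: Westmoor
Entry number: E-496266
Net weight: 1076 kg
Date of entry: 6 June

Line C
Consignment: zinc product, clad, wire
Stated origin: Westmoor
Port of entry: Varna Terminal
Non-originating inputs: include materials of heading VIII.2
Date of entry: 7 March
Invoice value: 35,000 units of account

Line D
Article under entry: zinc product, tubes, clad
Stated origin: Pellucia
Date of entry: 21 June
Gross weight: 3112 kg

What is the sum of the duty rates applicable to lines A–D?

100%

Line A: copper → VIII.3; tubes → VIII.3.1; cold-drawn → VIII.3.1.2. Scheduled 12%. Westmoor agreement on VIII.3: CTH not met; anti-dumping (Westmoor, VIII.3.1.2): +33%; total 12% + 33% = 45%. → 45%.
Line B: copper → VIII.3; tubes → VIII.3.1; hot-rolled → VIII.3.1.3. Scheduled 11%. Westmoor agreement on VIII.3: CTH met → 15% available; preference 15% not lower than 11% → no reduction. → 11%.
Line C: zinc → VIII.2; wire → VIII.2.4; clad → VIII.2.4.3. Scheduled 9%. quota on VIII.2 exhausted → over-quota 22%; Westmoor agreement on VIII.3: VIII.2.4.3 not covered. → 22%.
Line D: zinc → VIII.2; tubes → VIII.2.3; clad → VIII.2.3.1. Scheduled 10%. quota on VIII.2 exhausted → over-quota 22%. → 22%.
Sum: 45% + 11% + 22% + 22% = 100%.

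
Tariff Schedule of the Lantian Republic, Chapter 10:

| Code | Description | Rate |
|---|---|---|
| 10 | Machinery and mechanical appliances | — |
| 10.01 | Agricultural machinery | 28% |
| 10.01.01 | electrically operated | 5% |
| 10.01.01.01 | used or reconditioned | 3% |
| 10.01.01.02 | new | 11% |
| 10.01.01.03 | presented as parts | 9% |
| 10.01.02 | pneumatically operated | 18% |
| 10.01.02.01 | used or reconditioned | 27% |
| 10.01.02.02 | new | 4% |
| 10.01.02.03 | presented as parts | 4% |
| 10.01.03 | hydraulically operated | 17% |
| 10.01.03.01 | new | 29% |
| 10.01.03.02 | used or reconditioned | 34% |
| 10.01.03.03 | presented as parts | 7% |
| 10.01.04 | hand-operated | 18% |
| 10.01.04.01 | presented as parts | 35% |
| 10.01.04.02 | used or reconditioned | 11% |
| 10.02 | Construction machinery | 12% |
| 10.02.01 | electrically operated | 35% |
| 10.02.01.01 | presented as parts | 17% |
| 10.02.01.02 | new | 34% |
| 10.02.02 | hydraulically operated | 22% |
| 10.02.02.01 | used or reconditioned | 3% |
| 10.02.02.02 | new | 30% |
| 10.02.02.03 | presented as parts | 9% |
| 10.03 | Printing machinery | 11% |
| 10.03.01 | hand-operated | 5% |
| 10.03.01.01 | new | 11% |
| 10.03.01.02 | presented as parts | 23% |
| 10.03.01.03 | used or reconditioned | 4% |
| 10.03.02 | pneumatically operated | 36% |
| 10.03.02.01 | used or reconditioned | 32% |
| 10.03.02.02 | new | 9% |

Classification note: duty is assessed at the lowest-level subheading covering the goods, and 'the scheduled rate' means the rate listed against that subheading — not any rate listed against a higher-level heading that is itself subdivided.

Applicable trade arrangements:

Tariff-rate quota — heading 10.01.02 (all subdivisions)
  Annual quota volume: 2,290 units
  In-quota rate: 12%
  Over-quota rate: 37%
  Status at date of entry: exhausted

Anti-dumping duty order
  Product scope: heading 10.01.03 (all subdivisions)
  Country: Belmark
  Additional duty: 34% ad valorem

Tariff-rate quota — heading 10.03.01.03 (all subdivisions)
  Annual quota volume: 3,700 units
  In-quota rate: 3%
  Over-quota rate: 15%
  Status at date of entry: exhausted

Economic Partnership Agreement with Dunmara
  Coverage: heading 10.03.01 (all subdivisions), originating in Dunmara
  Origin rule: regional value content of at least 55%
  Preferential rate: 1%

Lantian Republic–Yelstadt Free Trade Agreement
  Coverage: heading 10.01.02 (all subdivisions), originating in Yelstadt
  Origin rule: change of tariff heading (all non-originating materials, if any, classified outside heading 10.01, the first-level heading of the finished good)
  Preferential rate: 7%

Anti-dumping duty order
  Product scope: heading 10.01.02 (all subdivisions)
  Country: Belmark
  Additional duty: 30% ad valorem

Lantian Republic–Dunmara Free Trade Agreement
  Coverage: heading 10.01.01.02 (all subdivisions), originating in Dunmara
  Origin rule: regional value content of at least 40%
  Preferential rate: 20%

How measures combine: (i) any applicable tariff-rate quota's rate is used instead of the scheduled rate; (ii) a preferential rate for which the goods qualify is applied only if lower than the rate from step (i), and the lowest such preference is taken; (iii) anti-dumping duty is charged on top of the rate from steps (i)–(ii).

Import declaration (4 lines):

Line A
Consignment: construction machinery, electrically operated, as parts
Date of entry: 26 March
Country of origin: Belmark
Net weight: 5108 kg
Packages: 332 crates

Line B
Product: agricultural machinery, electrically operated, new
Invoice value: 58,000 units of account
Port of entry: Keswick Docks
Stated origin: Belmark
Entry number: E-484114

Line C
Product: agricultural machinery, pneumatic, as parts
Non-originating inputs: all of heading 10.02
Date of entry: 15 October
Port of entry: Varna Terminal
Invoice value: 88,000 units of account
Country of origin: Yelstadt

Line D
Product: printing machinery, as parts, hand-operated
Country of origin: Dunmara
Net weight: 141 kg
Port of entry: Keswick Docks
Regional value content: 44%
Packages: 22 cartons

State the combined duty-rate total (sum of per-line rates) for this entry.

58%

Line A: construction → 10.02; electrically operated → 10.02.01; as parts → 10.02.01.01. Scheduled 17%. No special measure applies. → 17%.
Line B: agricultural → 10.01; electrically operated → 10.01.01; new → 10.01.01.02. Scheduled 11%. No special measure applies. → 11%.
Line C: agricultural → 10.01; pneumatic → 10.01.02; as parts → 10.01.02.03. Scheduled 4%. quota on 10.01.02 exhausted → over-quota 37%; Yelstadt agreement on 10.01.02: CTH met → 7% available; preferential 7%. → 7%.
Line D: printing → 10.03; hand-operated → 10.03.01; as parts → 10.03.01.02. Scheduled 23%. Dunmara agreement on 10.03.01: RVC < 55%; Dunmara agreement on 10.01.01.02: 10.03.01.02 not covered. → 23%.
Sum: 17% + 11% + 7% + 23% = 58%.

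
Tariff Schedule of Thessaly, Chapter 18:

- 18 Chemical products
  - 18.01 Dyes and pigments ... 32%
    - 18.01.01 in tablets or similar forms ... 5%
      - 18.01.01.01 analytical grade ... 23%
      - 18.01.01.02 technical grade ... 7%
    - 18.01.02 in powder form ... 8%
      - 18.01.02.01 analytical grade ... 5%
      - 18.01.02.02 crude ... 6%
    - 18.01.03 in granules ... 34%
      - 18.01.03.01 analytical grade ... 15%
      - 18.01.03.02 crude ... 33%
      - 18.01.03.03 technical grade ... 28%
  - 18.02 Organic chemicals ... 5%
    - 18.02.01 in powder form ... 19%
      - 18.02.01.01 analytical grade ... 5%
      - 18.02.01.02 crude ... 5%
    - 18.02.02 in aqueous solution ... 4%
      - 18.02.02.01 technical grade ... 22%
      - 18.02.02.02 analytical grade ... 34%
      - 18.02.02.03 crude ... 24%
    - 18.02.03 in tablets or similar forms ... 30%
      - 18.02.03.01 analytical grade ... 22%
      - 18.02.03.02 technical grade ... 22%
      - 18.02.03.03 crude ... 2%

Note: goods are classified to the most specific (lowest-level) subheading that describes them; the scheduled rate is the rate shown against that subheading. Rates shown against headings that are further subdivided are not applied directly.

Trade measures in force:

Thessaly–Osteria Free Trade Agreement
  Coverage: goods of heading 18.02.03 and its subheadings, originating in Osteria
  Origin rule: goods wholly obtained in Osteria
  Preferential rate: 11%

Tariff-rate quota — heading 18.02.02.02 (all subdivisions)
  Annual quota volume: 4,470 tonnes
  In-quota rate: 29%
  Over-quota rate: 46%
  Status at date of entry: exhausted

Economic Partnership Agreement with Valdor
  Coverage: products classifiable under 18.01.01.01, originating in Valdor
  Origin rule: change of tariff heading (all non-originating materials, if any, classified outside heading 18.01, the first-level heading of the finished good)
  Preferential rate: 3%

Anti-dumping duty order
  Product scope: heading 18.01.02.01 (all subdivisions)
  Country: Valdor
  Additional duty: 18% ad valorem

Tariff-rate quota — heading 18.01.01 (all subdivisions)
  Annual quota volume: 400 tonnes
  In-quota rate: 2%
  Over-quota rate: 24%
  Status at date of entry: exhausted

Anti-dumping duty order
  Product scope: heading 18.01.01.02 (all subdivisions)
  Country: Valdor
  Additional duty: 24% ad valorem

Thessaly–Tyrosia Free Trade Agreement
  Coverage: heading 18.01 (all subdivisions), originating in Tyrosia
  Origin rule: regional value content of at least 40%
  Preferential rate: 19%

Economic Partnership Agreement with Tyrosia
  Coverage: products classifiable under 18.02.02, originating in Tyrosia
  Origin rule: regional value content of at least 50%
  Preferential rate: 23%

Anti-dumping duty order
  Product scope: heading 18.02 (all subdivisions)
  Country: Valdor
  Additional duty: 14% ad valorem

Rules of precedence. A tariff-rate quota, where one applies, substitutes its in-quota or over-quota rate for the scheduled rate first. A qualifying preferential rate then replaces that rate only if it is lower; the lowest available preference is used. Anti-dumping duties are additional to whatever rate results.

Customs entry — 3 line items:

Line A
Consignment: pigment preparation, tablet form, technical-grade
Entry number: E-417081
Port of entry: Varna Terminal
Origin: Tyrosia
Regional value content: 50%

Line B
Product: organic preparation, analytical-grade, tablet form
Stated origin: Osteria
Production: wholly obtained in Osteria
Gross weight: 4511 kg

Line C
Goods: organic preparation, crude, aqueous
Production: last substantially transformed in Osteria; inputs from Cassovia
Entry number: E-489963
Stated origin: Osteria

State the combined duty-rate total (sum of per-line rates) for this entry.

Line A: pigment → 18.01; tablet form → 18.01.01; technical-grade → 18.01.01.02. Scheduled 7%. quota on 18.01.01 exhausted → over-quota 24%; Tyrosia agreement on 18.01: RVC ≥ 40% → 19% available; Tyrosia agreement on 18.02.02: 18.01.01.02 not covered; preferential 19%. → 19%.
Line B: organic → 18.02; tablet form → 18.02.03; analytical-grade → 18.02.03.01. Scheduled 22%. Osteria agreement on 18.02.03: wholly obtained → 11% available; preferential 11%. → 11%.
Line C: organic → 18.02; aqueous → 18.02.02; crude → 18.02.02.03. Scheduled 24%. Osteria agreement on 18.02.03: 18.02.02.03 not covered. → 24%.
Sum: 19% + 11% + 24% = 54%.

54%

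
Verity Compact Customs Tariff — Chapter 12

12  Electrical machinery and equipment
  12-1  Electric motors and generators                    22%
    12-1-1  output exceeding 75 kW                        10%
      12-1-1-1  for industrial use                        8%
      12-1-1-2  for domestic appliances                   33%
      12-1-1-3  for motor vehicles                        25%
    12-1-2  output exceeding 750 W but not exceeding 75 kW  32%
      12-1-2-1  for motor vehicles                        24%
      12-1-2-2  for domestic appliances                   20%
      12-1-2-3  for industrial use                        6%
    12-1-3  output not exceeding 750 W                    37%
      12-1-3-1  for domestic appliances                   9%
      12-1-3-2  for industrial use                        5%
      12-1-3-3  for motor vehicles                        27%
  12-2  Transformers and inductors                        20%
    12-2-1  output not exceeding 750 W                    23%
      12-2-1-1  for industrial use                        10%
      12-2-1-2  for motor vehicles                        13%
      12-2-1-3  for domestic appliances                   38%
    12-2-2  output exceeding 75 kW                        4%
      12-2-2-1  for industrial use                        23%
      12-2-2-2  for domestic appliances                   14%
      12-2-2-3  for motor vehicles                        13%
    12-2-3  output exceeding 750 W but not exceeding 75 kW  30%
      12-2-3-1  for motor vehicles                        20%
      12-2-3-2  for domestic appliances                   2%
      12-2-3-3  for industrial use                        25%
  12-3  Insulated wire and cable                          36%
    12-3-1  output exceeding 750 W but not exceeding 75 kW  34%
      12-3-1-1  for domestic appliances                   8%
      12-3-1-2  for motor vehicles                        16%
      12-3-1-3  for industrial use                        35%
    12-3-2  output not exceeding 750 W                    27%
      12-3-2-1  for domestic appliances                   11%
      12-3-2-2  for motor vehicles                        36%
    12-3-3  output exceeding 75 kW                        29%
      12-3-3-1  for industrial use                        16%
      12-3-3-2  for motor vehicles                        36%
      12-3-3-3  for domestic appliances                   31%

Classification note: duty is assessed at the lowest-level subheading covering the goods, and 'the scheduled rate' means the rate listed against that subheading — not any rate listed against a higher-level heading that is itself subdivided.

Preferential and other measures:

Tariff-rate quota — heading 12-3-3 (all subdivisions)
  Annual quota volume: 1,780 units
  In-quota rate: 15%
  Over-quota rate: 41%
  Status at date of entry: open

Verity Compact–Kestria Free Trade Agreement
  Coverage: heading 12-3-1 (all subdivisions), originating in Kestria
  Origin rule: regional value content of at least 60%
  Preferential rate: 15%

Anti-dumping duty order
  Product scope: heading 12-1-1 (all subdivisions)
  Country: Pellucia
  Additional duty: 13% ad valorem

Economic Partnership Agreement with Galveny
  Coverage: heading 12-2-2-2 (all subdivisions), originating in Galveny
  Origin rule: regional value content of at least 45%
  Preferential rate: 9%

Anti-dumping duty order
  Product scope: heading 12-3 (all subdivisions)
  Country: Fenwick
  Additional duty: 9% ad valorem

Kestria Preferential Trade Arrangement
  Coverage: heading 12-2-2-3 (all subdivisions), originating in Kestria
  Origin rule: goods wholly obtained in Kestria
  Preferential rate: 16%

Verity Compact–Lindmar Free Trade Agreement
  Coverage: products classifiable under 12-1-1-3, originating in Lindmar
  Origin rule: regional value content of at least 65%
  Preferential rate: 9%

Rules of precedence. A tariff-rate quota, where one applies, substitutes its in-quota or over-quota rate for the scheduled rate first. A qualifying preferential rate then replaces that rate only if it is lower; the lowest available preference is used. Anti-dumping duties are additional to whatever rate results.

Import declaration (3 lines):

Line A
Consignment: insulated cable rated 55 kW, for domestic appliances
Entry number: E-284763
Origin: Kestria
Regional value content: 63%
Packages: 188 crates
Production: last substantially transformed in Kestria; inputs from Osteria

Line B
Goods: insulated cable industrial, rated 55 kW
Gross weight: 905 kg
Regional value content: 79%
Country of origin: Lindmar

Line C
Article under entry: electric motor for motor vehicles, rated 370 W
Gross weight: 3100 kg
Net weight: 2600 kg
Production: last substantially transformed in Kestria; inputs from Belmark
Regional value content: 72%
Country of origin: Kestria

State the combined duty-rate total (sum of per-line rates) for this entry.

Line A: insulated cable → 12-3; rated 55 kW → 12-3-1; for domestic appliances → 12-3-1-1. Scheduled 8%. Kestria agreement on 12-3-1: RVC ≥ 60% → 15% available; Kestria agreement on 12-2-2-3: 12-3-1-1 not covered; preference 15% not lower than 8% → no reduction. → 8%.
Line B: insulated cable → 12-3; rated 55 kW → 12-3-1; industrial → 12-3-1-3. Scheduled 35%. Lindmar agreement on 12-1-1-3: 12-3-1-3 not covered. → 35%.
Line C: electric motor → 12-1; rated 370 W → 12-1-3; for motor vehicles → 12-1-3-3. Scheduled 27%. Kestria agreement on 12-3-1: 12-1-3-3 not covered; Kestria agreement on 12-2-2-3: 12-1-3-3 not covered. → 27%.
Sum: 8% + 35% + 27% = 70%.

70%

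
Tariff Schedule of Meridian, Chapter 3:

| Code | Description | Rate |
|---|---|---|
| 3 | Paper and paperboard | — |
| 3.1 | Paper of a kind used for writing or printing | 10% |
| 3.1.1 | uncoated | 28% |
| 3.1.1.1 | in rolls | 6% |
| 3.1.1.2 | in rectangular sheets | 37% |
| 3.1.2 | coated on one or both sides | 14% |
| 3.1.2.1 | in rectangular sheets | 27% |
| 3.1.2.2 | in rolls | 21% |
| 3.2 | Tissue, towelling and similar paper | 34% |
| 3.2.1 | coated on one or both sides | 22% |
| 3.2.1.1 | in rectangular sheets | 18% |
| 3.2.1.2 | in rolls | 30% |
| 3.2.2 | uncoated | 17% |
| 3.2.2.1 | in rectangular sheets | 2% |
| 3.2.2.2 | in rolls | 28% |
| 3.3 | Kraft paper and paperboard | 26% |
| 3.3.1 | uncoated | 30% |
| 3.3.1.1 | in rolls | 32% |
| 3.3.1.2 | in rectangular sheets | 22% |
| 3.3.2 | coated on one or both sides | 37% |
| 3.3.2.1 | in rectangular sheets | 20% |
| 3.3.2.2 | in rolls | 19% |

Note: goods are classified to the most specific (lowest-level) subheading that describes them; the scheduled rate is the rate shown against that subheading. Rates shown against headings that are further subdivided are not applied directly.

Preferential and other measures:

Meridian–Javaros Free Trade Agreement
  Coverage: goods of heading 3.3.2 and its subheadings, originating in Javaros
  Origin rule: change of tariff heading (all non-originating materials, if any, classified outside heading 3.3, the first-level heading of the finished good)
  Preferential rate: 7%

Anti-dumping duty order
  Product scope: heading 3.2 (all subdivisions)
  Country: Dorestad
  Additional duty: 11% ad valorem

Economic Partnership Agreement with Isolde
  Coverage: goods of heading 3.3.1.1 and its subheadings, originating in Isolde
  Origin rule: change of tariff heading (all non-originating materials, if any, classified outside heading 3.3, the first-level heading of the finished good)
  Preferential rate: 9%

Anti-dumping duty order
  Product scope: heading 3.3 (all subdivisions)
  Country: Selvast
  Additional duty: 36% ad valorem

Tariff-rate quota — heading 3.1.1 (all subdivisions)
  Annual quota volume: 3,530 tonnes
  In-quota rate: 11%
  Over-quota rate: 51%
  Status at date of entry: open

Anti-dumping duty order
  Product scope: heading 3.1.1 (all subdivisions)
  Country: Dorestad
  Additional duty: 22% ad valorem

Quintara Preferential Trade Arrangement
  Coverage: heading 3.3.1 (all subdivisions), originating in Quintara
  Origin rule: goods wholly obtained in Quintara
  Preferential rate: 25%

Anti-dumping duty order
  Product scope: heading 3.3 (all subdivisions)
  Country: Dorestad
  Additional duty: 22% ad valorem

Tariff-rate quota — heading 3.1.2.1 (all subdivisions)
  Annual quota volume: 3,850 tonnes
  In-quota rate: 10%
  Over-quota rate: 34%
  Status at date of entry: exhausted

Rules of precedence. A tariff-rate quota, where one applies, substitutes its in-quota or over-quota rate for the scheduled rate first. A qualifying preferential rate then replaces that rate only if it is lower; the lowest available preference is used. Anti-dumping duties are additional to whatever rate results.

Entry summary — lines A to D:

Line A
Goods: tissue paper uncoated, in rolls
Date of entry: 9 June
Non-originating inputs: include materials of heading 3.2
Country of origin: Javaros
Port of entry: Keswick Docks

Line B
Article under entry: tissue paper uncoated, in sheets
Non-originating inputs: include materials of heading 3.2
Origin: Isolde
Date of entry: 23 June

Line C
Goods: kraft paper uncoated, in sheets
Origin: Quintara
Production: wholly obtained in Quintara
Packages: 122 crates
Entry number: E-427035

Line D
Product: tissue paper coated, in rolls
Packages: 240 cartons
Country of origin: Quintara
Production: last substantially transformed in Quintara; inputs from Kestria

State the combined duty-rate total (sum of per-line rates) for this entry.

Line A: tissue paper → 3.2; uncoated → 3.2.2; in rolls → 3.2.2.2. Scheduled 28%. Javaros agreement on 3.3.2: 3.2.2.2 not covered. → 28%.
Line B: tissue paper → 3.2; uncoated → 3.2.2; in sheets → 3.2.2.1. Scheduled 2%. Isolde agreement on 3.3.1.1: 3.2.2.1 not covered. → 2%.
Line C: kraft paper → 3.3; uncoated → 3.3.1; in sheets → 3.3.1.2. Scheduled 22%. Quintara agreement on 3.3.1: wholly obtained → 25% available; preference 25% not lower than 22% → no reduction. → 22%.
Line D: tissue paper → 3.2; coated → 3.2.1; in rolls → 3.2.1.2. Scheduled 30%. Quintara agreement on 3.3.1: 3.2.1.2 not covered. → 30%.
Sum: 28% + 2% + 22% + 30% = 82%.

82%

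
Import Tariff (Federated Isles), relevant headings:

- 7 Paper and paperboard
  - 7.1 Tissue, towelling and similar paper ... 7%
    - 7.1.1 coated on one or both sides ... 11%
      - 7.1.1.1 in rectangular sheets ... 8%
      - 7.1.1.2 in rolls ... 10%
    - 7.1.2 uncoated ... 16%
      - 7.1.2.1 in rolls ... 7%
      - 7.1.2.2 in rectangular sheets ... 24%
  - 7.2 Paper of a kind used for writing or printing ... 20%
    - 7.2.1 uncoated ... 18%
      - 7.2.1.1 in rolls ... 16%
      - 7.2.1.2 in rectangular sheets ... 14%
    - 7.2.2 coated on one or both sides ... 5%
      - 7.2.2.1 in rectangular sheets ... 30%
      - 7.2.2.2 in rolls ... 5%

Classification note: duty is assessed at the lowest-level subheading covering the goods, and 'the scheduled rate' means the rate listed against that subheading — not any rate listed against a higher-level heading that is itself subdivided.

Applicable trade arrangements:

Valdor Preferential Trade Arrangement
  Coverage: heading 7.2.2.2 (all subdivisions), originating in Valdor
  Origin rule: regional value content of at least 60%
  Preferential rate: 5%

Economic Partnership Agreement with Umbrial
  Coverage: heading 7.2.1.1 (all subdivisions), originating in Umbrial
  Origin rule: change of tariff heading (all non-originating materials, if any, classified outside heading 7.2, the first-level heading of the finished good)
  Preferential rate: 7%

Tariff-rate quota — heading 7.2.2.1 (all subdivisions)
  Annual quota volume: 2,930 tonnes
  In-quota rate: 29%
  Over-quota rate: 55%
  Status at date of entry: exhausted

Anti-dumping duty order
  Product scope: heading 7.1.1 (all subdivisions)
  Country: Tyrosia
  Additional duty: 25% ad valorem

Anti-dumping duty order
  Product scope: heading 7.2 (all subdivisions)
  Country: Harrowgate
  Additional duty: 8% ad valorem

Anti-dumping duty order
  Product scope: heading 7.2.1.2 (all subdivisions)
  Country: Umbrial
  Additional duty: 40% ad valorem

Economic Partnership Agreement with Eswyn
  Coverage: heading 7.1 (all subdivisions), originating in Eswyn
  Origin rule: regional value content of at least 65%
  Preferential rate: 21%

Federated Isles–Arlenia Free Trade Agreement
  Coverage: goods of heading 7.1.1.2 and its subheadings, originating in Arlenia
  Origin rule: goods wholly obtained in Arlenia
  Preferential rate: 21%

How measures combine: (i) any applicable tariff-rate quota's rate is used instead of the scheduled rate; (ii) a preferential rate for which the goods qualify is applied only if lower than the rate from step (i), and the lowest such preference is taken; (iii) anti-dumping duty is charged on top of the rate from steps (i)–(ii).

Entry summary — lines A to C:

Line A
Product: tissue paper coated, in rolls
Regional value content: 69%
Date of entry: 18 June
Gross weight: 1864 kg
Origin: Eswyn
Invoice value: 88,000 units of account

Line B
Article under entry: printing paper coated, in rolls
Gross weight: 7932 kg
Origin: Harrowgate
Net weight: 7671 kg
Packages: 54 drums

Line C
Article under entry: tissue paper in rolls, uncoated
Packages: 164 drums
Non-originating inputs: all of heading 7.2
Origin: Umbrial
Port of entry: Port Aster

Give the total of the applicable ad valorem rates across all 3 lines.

Line A: tissue paper → 7.1; coated → 7.1.1; in rolls → 7.1.1.2. Scheduled 10%. Eswyn agreement on 7.1: RVC ≥ 65% → 21% available; preference 21% not lower than 10% → no reduction. → 10%.
Line B: printing paper → 7.2; coated → 7.2.2; in rolls → 7.2.2.2. Scheduled 5%. anti-dumping (Harrowgate, 7.2): +8%; total 5% + 8% = 13%. → 13%.
Line C: tissue paper → 7.1; uncoated → 7.1.2; in rolls → 7.1.2.1. Scheduled 7%. Umbrial agreement on 7.2.1.1: 7.1.2.1 not covered. → 7%.
Sum: 10% + 13% + 7% = 30%.

30%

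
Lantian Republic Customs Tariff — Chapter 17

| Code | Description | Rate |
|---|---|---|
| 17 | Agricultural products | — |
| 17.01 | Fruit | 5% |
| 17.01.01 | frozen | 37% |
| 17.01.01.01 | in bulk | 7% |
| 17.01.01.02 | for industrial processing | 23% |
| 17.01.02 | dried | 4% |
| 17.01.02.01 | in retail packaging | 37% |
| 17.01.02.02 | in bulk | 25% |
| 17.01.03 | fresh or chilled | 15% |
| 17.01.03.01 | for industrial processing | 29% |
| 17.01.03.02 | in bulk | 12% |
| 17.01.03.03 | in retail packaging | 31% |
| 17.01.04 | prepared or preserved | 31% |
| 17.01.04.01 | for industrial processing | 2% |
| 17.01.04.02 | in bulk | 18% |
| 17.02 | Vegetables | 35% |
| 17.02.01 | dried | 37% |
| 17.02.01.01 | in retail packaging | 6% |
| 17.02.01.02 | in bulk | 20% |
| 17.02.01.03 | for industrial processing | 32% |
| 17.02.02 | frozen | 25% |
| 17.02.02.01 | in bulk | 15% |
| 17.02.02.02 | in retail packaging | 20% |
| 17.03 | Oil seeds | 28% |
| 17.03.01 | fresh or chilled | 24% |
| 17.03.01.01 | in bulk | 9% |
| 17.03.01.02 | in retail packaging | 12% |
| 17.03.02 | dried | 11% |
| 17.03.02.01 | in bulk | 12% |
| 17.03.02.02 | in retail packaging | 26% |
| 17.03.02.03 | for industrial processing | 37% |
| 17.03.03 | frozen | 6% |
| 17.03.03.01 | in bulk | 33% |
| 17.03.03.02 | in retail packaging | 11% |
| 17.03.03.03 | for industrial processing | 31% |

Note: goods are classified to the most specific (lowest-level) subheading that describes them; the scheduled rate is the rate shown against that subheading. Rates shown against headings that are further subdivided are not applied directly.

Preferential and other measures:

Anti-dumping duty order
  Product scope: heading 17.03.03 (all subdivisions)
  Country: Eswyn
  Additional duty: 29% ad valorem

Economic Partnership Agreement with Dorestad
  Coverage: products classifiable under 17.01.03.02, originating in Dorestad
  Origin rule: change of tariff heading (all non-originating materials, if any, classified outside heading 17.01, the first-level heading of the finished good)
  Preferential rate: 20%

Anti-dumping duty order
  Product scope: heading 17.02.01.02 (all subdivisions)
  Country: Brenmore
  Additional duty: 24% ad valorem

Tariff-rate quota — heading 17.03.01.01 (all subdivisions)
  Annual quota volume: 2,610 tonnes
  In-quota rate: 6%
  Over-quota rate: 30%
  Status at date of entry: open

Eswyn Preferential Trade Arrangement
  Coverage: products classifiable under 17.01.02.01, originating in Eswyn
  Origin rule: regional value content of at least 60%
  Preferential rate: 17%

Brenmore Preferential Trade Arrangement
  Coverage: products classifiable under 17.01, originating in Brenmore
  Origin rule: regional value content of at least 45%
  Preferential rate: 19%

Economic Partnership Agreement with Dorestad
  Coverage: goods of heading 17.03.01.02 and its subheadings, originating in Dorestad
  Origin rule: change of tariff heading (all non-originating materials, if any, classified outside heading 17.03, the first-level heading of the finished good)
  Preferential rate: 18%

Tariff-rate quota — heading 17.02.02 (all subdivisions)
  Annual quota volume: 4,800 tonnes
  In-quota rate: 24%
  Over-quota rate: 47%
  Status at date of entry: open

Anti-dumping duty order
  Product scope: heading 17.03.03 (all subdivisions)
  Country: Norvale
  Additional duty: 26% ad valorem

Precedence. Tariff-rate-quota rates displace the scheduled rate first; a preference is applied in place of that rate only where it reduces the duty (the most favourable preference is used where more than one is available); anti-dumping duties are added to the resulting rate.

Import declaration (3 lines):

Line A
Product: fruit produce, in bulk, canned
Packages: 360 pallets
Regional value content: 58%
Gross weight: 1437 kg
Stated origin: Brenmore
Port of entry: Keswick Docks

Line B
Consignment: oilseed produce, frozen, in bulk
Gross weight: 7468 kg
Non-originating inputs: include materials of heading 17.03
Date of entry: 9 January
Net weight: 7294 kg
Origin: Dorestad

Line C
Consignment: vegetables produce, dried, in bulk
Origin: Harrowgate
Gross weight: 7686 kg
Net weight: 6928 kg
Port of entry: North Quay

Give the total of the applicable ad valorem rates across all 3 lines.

Line A: fruit → 17.01; canned → 17.01.04; in bulk → 17.01.04.02. Scheduled 18%. Brenmore agreement on 17.01: RVC ≥ 45% → 19% available; preference 19% not lower than 18% → no reduction. → 18%.
Line B: oilseed → 17.03; frozen → 17.03.03; in bulk → 17.03.03.01. Scheduled 33%. Dorestad agreement on 17.01.03.02: 17.03.03.01 not covered; Dorestad agreement on 17.03.01.02: 17.03.03.01 not covered. → 33%.
Line C: vegetables → 17.02; dried → 17.02.01; in bulk → 17.02.01.02. Scheduled 20%. No special measure applies. → 20%.
Sum: 18% + 33% + 20% = 71%.

71%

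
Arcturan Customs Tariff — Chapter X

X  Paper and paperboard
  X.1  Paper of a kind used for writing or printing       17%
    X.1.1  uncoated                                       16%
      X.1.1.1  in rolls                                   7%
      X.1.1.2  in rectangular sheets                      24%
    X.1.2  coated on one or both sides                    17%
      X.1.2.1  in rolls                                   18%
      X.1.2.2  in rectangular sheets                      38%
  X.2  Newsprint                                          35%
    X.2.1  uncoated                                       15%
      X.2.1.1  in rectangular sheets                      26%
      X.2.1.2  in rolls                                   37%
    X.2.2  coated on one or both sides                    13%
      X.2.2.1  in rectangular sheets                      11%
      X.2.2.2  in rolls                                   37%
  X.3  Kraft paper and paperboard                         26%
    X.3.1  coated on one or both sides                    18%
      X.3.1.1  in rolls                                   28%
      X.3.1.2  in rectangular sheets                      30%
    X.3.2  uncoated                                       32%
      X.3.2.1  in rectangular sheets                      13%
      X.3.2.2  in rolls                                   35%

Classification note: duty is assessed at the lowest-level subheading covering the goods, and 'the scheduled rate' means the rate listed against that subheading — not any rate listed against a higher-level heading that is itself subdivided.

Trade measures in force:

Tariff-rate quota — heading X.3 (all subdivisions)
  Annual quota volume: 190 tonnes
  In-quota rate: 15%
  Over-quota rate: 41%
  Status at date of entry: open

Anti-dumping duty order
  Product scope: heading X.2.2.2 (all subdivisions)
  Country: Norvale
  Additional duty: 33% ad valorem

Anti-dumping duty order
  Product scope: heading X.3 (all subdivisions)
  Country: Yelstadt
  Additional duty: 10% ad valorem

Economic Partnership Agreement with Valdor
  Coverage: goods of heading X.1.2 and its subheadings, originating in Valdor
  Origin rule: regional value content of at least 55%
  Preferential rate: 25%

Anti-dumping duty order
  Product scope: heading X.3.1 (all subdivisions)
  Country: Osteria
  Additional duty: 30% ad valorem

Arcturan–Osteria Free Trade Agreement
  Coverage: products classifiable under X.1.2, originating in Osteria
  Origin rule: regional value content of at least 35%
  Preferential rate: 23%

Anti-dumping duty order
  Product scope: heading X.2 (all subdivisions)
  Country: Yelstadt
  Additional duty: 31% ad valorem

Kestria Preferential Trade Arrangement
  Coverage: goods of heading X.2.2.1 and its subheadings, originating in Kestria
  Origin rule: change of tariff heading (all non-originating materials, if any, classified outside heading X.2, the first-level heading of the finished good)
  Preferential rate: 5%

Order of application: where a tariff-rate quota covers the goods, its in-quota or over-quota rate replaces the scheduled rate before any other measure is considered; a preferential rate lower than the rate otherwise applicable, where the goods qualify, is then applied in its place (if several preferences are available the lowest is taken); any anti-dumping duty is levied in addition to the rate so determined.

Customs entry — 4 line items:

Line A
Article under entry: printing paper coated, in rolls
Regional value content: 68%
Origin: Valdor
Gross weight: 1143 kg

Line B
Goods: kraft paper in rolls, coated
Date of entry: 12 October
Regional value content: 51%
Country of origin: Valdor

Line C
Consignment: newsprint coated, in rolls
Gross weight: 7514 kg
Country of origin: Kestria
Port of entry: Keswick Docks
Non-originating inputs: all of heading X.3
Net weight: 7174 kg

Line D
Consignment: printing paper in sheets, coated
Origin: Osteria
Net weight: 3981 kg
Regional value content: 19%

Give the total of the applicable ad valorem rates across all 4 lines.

Line A: printing paper → X.1; coated → X.1.2; in rolls → X.1.2.1. Scheduled 18%. Valdor agreement on X.1.2: RVC ≥ 55% → 25% available; preference 25% not lower than 18% → no reduction. → 18%.
Line B: kraft paper → X.3; coated → X.3.1; in rolls → X.3.1.1. Scheduled 28%. quota on X.3 open → in-quota 15%; Valdor agreement on X.1.2: X.3.1.1 not covered. → 15%.
Line C: newsprint → X.2; coated → X.2.2; in rolls → X.2.2.2. Scheduled 37%. Kestria agreement on X.2.2.1: X.2.2.2 not covered. → 37%.
Line D: printing paper → X.1; coated → X.1.2; in sheets → X.1.2.2. Scheduled 38%. Osteria agreement on X.1.2: RVC < 35%. → 38%.
Sum: 18% + 15% + 37% + 38% = 108%.

108%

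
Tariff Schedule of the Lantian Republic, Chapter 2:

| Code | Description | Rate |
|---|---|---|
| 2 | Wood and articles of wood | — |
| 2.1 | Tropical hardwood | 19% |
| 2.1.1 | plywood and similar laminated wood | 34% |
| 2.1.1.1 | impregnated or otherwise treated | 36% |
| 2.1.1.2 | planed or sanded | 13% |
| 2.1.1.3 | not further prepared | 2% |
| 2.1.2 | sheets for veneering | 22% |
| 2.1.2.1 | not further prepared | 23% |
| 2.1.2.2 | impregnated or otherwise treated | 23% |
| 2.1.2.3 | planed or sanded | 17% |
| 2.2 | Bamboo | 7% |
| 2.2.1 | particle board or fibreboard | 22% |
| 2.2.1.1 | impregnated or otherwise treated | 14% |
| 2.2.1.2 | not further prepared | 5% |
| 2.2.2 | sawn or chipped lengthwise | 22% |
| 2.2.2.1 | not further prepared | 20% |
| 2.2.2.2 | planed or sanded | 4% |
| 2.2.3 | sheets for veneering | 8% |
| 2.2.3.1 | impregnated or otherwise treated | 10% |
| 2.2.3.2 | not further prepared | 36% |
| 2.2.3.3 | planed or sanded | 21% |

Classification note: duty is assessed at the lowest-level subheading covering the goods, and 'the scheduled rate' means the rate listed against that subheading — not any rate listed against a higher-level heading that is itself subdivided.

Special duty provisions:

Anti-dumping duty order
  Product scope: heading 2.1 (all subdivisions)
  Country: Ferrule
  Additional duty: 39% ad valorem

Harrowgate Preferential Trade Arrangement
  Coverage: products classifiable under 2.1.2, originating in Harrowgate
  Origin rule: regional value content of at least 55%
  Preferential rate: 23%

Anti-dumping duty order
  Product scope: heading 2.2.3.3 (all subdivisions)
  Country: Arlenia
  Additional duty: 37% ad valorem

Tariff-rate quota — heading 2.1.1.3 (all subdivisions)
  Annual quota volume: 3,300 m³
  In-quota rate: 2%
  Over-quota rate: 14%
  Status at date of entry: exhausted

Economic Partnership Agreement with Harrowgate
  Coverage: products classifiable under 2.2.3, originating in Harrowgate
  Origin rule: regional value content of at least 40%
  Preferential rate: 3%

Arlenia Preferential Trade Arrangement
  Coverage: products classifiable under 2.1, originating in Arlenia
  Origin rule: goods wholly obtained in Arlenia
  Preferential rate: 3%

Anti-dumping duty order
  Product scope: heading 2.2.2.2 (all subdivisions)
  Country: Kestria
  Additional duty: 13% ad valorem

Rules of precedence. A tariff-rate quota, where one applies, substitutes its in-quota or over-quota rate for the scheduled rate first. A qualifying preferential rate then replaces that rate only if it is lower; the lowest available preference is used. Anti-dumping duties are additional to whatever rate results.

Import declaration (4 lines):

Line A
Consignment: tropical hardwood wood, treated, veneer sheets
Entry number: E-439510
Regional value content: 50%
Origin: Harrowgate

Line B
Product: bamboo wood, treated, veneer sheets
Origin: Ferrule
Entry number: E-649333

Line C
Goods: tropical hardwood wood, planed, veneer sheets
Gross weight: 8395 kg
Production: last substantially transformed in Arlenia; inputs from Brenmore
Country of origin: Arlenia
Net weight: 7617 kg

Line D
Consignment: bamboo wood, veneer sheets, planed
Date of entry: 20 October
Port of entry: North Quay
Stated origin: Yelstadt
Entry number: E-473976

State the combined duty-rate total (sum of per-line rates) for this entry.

Line A: tropical hardwood → 2.1; veneer sheets → 2.1.2; treated → 2.1.2.2. Scheduled 23%. Harrowgate agreement on 2.1.2: RVC < 55%; Harrowgate agreement on 2.2.3: 2.1.2.2 not covered. → 23%.
Line B: bamboo → 2.2; veneer sheets → 2.2.3; treated → 2.2.3.1. Scheduled 10%. No special measure applies. → 10%.
Line C: tropical hardwood → 2.1; veneer sheets → 2.1.2; planed → 2.1.2.3. Scheduled 17%. Arlenia agreement on 2.1: not wholly obtained. → 17%.
Line D: bamboo → 2.2; veneer sheets → 2.2.3; planed → 2.2.3.3. Scheduled 21%. No special measure applies. → 21%.
Sum: 23% + 10% + 17% + 21% = 71%.

71%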